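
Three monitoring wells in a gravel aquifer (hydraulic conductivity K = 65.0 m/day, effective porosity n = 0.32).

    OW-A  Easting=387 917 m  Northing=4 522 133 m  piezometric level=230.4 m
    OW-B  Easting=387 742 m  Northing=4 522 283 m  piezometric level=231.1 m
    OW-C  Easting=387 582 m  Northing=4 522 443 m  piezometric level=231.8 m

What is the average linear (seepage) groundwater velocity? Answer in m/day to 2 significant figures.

0.64 m/day

Three-point gradient (reference OW-A): Δ to OW-B = (-175, 150, +0.7), Δ to OW-C = (-335, 310, +1.4).
∂h/∂x = -0.001750, ∂h/∂y = +0.002625 (det = -4000).
|∇h| = √(-0.001750² + 0.002625²) = 0.003155
Seepage velocity v = K·i/n = 65.0 × 0.003155 / 0.32 = 0.6409 m/day.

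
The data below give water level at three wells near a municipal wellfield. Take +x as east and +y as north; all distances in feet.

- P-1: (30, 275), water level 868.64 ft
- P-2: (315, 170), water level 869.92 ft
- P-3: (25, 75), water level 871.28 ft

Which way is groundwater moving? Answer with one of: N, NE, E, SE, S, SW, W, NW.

Differences from P-1: to P-2 (Δx, Δy, Δh) = (285, -105, +1.28); to P-3 = (-5, -200, +2.64).
Solve a·Δx + b·Δy = Δh: det = 285·(-200) − (-5)·(-105) = -57525.
∂h/∂x = [(+1.28)·(-200) − (+2.64)·(-105)] / -57525 = -0.0003685
∂h/∂y = [285·(+2.64) − (-5)·(+1.28)] / -57525 = -0.01319
Flow = −∇h = (+0.0003685 east, +0.01319 north), which points north.

N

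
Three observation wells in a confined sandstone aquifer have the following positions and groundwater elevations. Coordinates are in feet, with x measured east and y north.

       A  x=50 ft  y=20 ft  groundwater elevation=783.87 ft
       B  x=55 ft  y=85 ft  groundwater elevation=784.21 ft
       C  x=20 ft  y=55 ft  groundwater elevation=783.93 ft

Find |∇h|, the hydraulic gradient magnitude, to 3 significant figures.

With h = a·x + b·y + c and A as origin, the differences give:
  5·a + 65·b = +0.34
  (-30)·a + 35·b = +0.06
Eliminate b (×35 and ×65, subtract): 2125·a = 8.000 → a = ∂h/∂x = +0.003765
Back-substitute: b = ∂h/∂y = +0.004941.
|∇h| = √(0.003765² + 0.004941²) = 0.006212

0.00621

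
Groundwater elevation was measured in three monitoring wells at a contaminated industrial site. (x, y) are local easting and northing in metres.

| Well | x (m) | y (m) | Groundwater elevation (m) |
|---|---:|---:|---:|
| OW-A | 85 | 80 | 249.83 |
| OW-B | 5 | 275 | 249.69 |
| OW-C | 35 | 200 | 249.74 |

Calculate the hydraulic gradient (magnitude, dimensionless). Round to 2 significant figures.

0.0052

Taking OW-A as reference: OW-B−OW-A = (-80, 195, -0.14); OW-C−OW-A = (-50, 120, -0.09).
Solve a·Δx + b·Δy = Δh: det = (-80)·120 − (-50)·195 = 150.
∂h/∂x = [(-0.14)·120 − (-0.09)·195] / 150 = +0.005000
∂h/∂y = [(-80)·(-0.09) − (-50)·(-0.14)] / 150 = +0.001333
|∇h| = √(0.005000² + 0.001333²) = 0.005175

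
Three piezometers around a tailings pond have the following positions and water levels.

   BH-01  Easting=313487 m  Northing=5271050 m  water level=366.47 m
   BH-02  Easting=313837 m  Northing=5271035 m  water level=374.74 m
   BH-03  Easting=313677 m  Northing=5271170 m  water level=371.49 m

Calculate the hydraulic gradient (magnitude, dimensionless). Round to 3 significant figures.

Taking BH-01 as reference: BH-02−BH-01 = (350, -15, +8.27); BH-03−BH-01 = (190, 120, +5.02).
Determinant of the coordinate differences = 350·120 − 190·(-15) = 44850.
∂h/∂x = [(+8.27)·120 − (+5.02)·(-15)] / 44850 = +0.02381
∂h/∂y = [350·(+5.02) − 190·(+8.27)] / 44850 = +0.004140
|∇h| = √(0.02381² + 0.004140²) = 0.02417

0.0242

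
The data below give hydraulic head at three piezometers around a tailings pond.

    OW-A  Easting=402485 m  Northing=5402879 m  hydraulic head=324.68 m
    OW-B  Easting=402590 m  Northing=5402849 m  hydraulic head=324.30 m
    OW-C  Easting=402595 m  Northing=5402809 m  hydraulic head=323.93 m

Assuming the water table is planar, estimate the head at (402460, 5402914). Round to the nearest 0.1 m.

325.0 m

Taking OW-A as reference: OW-B−OW-A = (105, -30, -0.38); OW-C−OW-A = (110, -70, -0.75).
Solve a·Δx + b·Δy = Δh: det = 105·(-70) − 110·(-30) = -4050.
∂h/∂x = [(-0.38)·(-70) − (-0.75)·(-30)] / -4050 = -0.001012
∂h/∂y = [105·(-0.75) − 110·(-0.38)] / -4050 = +0.009123
h(402460, 5402914) = 324.68 + (-0.001012)·(-25) + (+0.009123)·(35) = 324.68 +0.025 +0.319 = 325.025 m.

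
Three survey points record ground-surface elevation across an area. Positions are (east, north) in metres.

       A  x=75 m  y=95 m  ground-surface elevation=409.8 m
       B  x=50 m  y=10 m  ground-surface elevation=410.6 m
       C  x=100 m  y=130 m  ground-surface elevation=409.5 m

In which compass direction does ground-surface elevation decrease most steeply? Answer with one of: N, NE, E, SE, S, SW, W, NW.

With z = a·x + b·y + c and A as origin, the differences give:
  (-25)·a + (-85)·b = +0.8
  25·a + 35·b = -0.3
Eliminate b (×35 and ×(-85), subtract): 1250·a = 2.50 → a = ∂z/∂x = +0.002000
Back-substitute: b = ∂z/∂y = -0.01000.
Steepest decrease is along −∇f = (-0.002000 E, +0.01000 N) → north.

N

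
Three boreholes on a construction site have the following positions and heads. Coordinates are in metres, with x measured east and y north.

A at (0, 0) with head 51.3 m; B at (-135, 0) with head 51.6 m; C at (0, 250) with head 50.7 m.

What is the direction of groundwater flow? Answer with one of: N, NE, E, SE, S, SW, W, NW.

NE

∂h/∂x = (51.6 − 51.3) / (-135 − 0) = -0.002222
∂h/∂y = (50.7 − 51.3) / (250 − 0) = -0.002400
Flow = −∇h = (+0.002222 east, +0.002400 north), which points northeast.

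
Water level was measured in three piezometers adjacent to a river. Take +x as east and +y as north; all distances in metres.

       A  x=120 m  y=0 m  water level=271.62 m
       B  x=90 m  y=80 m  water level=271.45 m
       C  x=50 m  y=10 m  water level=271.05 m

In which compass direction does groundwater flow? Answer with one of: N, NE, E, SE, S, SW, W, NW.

W

Differences from A: to B (Δx, Δy, Δh) = (-30, 80, -0.17); to C = (-70, 10, -0.57).
Determinant of the coordinate differences = (-30)·10 − (-70)·80 = 5300.
∂h/∂x = [(-0.17)·10 − (-0.57)·80] / 5300 = +0.008283
∂h/∂y = [(-30)·(-0.57) − (-70)·(-0.17)] / 5300 = +0.0009811
Flow = −∇h = (-0.008283 east, -0.0009811 north), which points west.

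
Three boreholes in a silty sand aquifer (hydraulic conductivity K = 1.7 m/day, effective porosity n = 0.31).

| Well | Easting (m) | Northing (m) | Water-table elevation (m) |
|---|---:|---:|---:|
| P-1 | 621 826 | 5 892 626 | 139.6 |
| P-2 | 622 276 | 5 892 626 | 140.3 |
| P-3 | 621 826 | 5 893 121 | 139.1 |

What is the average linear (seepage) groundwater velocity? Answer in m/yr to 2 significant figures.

∂h/∂x = (140.3 − 139.6) / (622276 − 621826) = +0.001556
∂h/∂y = (139.1 − 139.6) / (5893121 − 5892626) = -0.001010
|∇h| = √(0.001556² + -0.001010²) = 0.001855
Seepage velocity v = K·i/n = 1.7 × 0.001855 / 0.31 = 0.01017 m/day = 3.715 m/yr.

3.7 m/yr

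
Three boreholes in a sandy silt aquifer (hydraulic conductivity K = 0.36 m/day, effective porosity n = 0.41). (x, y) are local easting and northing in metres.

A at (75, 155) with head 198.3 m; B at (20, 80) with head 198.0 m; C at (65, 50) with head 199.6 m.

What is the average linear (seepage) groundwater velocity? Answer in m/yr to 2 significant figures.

9.5 m/yr

Taking A as reference: B−A = (-55, -75, -0.3); C−A = (-10, -105, +1.3).
Solve a·Δx + b·Δy = Δh: det = (-55)·(-105) − (-10)·(-75) = 5025.
∂h/∂x = [(-0.3)·(-105) − (+1.3)·(-75)] / 5025 = +0.02567
∂h/∂y = [(-55)·(+1.3) − (-10)·(-0.3)] / 5025 = -0.01483
|∇h| = √(0.02567² + -0.01483²) = 0.02965
Seepage velocity v = K·i/n = 0.36 × 0.02965 / 0.41 = 0.02603 m/day = 9.507 m/yr.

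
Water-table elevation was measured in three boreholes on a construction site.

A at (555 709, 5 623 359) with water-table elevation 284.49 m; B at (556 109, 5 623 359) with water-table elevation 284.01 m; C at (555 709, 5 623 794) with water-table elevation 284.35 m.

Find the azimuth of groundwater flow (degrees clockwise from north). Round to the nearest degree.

∂h/∂x = (284.01 − 284.49) / (556109 − 555709) = -0.001200
∂h/∂y = (284.35 − 284.49) / (5623794 − 5623359) = -0.0003218
Flow direction (−∇h) has components (+0.001200 E, +0.0003218 N).
Azimuth = atan2(E, N) = atan2(+0.001200, +0.0003218) = 75.0° ≈ 075°.

075°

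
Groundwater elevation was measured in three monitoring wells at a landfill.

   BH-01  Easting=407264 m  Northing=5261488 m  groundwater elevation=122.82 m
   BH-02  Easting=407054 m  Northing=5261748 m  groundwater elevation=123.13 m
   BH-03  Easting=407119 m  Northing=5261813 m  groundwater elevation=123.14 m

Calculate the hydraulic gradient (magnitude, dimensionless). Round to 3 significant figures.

Differences from BH-01: to BH-02 (Δx, Δy, Δh) = (-210, 260, +0.31); to BH-03 = (-145, 325, +0.32).
Solve a·Δx + b·Δy = Δh: det = (-210)·325 − (-145)·260 = -30550.
∂h/∂x = [(+0.31)·325 − (+0.32)·260] / -30550 = -0.0005745
∂h/∂y = [(-210)·(+0.32) − (-145)·(+0.31)] / -30550 = +0.0007283
|∇h| = √(-0.0005745² + 0.0007283²) = 0.0009276

0.000928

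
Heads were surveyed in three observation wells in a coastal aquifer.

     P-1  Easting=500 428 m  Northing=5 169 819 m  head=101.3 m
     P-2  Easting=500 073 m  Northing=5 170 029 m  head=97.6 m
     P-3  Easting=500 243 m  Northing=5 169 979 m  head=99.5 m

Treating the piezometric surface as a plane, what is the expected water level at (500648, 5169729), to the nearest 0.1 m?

103.7 m

Taking P-1 as reference: P-2−P-1 = (-355, 210, -3.7); P-3−P-1 = (-185, 160, -1.8).
Determinant of the coordinate differences = (-355)·160 − (-185)·210 = -17950.
∂h/∂x = [(-3.7)·160 − (-1.8)·210] / -17950 = +0.01192
∂h/∂y = [(-355)·(-1.8) − (-185)·(-3.7)] / -17950 = +0.002535
h(500648, 5169729) = 101.3 + (+0.01192)·(220) + (+0.002535)·(-90) = 101.3 +2.623 -0.228 = 103.695 m.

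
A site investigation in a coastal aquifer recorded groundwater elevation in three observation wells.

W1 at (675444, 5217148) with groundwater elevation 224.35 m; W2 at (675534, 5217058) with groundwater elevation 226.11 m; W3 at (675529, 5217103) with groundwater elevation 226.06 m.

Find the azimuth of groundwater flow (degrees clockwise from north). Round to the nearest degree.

267°

Taking W1 as reference: W2−W1 = (90, -90, +1.76); W3−W1 = (85, -45, +1.71).
Determinant of the coordinate differences = 90·(-45) − 85·(-90) = 3600.
∂h/∂x = [(+1.76)·(-45) − (+1.71)·(-90)] / 3600 = +0.02075
∂h/∂y = [90·(+1.71) − 85·(+1.76)] / 3600 = +0.001194
Flow direction (−∇h) has components (-0.02075 E, -0.001194 N).
Azimuth = atan2(E, N) = atan2(-0.02075, -0.001194) = 266.7° ≈ 267°.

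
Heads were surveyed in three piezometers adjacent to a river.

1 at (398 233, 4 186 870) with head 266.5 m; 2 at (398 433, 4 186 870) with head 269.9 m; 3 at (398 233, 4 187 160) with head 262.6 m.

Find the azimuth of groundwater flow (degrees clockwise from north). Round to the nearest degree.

308°

∂h/∂x = (269.9 − 266.5) / (398433 − 398233) = +0.01700
∂h/∂y = (262.6 − 266.5) / (4187160 − 4186870) = -0.01345
Flow direction (−∇h) has components (-0.01700 E, +0.01345 N).
Azimuth = atan2(E, N) = atan2(-0.01700, +0.01345) = 308.3° ≈ 308°.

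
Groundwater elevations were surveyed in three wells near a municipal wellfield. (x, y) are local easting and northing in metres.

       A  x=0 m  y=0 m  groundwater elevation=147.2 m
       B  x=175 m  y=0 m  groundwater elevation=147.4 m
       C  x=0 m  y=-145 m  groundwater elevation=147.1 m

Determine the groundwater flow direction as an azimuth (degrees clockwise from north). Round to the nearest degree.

239°

∂h/∂x = (147.4 − 147.2) / (175 − 0) = +0.001143
∂h/∂y = (147.1 − 147.2) / (-145 − 0) = +0.0006897
Flow direction (−∇h) has components (-0.001143 E, -0.0006897 N).
Azimuth = atan2(E, N) = atan2(-0.001143, -0.0006897) = 238.9° ≈ 239°.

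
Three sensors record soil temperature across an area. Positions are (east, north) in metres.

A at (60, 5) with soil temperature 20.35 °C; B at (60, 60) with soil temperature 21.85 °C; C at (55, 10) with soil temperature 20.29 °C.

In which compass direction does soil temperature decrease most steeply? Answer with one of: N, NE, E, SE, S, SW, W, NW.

SW

Taking A as reference: B−A = (0, 55, +1.50); C−A = (-5, 5, -0.06).
Determinant of the coordinate differences = 0·5 − (-5)·55 = 275.
∂T/∂x = [(+1.50)·5 − (-0.06)·55] / 275 = +0.03927
∂T/∂y = [0·(-0.06) − (-5)·(+1.50)] / 275 = +0.02727
Steepest decrease is along −∇f = (-0.03927 E, -0.02727 N) → southwest.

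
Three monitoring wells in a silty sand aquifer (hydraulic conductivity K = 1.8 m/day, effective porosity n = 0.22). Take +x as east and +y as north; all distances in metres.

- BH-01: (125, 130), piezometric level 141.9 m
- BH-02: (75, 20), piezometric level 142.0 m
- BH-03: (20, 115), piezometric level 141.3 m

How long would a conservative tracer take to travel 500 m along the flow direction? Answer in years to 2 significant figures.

Differences from BH-01: to BH-02 (Δx, Δy, Δh) = (-50, -110, +0.1); to BH-03 = (-105, -15, -0.6).
Determinant of the coordinate differences = (-50)·(-15) − (-105)·(-110) = -10800.
∂h/∂x = [(+0.1)·(-15) − (-0.6)·(-110)] / -10800 = +0.006250
∂h/∂y = [(-50)·(-0.6) − (-105)·(+0.1)] / -10800 = -0.003750
|∇h| = √(0.006250² + -0.003750²) = 0.007289
Seepage velocity v = K·i/n = 1.8 × 0.007289 / 0.22 = 0.05964 m/day.
t = 500 / 0.05964 = 8384 days = 23 years.

23 years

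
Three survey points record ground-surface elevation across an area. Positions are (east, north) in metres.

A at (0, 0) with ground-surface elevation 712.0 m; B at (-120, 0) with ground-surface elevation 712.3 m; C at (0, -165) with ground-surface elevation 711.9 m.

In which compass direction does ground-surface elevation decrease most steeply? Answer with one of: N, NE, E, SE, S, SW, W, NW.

E

∂z/∂x = (712.3 − 712.0) / (-120 − 0) = -0.002500
∂z/∂y = (711.9 − 712.0) / (-165 − 0) = +0.0006061
Steepest decrease is along −∇f = (+0.002500 E, -0.0006061 N) → east.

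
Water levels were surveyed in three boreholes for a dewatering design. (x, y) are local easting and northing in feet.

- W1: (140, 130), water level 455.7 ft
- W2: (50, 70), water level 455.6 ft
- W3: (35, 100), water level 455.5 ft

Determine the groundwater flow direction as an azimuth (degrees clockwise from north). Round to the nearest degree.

Three-point gradient (reference W1): Δ to W2 = (-90, -60, -0.1), Δ to W3 = (-105, -30, -0.2).
∂h/∂x = +0.002500, ∂h/∂y = -0.002083 (det = -3600).
Flow direction (−∇h) has components (-0.002500 E, +0.002083 N).
Azimuth = atan2(E, N) = atan2(-0.002500, +0.002083) = 309.8° ≈ 310°.

310°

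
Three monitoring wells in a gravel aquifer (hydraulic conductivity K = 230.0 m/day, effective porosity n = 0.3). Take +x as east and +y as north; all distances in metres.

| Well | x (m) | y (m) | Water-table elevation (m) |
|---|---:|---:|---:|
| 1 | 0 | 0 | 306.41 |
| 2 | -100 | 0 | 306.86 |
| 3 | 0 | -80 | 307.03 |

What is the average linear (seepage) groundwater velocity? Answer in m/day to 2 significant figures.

6.9 m/day

∂h/∂x = (306.86 − 306.41) / (-100 − 0) = -0.004500
∂h/∂y = (307.03 − 306.41) / (-80 − 0) = -0.007750
|∇h| = √(-0.004500² + -0.007750²) = 0.008962
Seepage velocity v = K·i/n = 230.0 × 0.008962 / 0.3 = 6.871 m/day.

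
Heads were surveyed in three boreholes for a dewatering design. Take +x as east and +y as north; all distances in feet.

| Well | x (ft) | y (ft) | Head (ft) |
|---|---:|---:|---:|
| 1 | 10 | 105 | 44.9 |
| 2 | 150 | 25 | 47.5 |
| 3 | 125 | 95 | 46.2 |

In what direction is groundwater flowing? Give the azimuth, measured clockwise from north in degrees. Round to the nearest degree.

326°

Taking 1 as reference: 2−1 = (140, -80, +2.6); 3−1 = (115, -10, +1.3).
Solve a·Δx + b·Δy = Δh: det = 140·(-10) − 115·(-80) = 7800.
∂h/∂x = [(+2.6)·(-10) − (+1.3)·(-80)] / 7800 = +0.01000
∂h/∂y = [140·(+1.3) − 115·(+2.6)] / 7800 = -0.01500
Flow direction (−∇h) has components (-0.01000 E, +0.01500 N).
Azimuth = atan2(E, N) = atan2(-0.01000, +0.01500) = 326.3° ≈ 326°.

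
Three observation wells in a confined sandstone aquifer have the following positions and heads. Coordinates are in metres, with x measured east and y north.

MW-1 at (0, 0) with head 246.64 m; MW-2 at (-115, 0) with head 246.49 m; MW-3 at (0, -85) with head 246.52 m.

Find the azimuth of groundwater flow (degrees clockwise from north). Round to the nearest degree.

223°

∂h/∂x = (246.49 − 246.64) / (-115 − 0) = +0.001304
∂h/∂y = (246.52 − 246.64) / (-85 − 0) = +0.001412
Flow direction (−∇h) has components (-0.001304 E, -0.001412 N).
Azimuth = atan2(E, N) = atan2(-0.001304, -0.001412) = 222.7° ≈ 223°.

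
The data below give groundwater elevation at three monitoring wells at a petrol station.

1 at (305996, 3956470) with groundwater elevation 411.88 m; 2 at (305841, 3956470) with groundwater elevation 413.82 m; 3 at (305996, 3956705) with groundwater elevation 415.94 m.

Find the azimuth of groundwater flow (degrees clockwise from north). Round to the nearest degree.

144°

∂h/∂x = (413.82 − 411.88) / (305841 − 305996) = -0.01252
∂h/∂y = (415.94 − 411.88) / (3956705 − 3956470) = +0.01728
Flow direction (−∇h) has components (+0.01252 E, -0.01728 N).
Azimuth = atan2(E, N) = atan2(+0.01252, -0.01728) = 144.1° ≈ 144°.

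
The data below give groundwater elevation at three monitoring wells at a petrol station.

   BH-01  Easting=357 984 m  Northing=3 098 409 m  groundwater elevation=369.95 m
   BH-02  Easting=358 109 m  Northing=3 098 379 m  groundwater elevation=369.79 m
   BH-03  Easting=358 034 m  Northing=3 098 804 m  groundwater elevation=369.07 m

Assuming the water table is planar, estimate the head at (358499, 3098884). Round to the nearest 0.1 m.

368.1 m

With h = a·x + b·y + c and BH-01 as origin, the differences give:
  125·a + (-30)·b = -0.16
  50·a + 395·b = -0.88
Eliminate b (×395 and ×(-30), subtract): 50875·a = -89.600 → a = ∂h/∂x = -0.001761
Back-substitute: b = ∂h/∂y = -0.002005.
h(358499, 3098884) = 369.95 + (-0.001761)·(515) + (-0.002005)·(475) = 369.95 -0.907 -0.952 = 368.091 m.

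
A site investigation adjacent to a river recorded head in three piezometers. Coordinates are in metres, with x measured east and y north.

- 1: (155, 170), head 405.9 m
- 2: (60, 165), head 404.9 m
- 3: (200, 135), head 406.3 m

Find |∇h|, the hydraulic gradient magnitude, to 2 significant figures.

Three-point gradient (reference 1): Δ to 2 = (-95, -5, -1.0), Δ to 3 = (45, -35, +0.4).
∂h/∂x = +0.01042, ∂h/∂y = +0.001972 (det = 3550).
|∇h| = √(0.01042² + 0.001972²) = 0.0106

0.011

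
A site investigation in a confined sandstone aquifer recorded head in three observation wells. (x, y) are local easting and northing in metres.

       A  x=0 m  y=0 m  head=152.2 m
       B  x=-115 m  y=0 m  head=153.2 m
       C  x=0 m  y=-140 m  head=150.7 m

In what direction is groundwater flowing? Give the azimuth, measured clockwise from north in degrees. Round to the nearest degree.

141°

∂h/∂x = (153.2 − 152.2) / (-115 − 0) = -0.008696
∂h/∂y = (150.7 − 152.2) / (-140 − 0) = +0.01071
Flow direction (−∇h) has components (+0.008696 E, -0.01071 N).
Azimuth = atan2(E, N) = atan2(+0.008696, -0.01071) = 140.9° ≈ 141°.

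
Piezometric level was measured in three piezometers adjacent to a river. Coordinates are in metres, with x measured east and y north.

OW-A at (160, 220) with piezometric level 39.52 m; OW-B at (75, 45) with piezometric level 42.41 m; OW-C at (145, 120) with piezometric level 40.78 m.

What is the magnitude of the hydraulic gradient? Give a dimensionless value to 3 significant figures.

With h = a·x + b·y + c and OW-A as origin, the differences give:
  (-85)·a + (-175)·b = +2.89
  (-15)·a + (-100)·b = +1.26
Eliminate b (×(-100) and ×(-175), subtract): 5875·a = -68.500 → a = ∂h/∂x = -0.01166
Back-substitute: b = ∂h/∂y = -0.01085.
|∇h| = √(-0.01166² + -0.01085²) = 0.01593

0.0159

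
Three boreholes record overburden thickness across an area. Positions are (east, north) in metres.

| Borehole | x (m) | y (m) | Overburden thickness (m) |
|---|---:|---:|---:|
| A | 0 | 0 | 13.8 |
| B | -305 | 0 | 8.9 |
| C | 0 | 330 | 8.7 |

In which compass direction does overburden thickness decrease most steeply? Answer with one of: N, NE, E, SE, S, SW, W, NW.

NW

∂d/∂x = (8.9 − 13.8) / (-305 − 0) = +0.01607
∂d/∂y = (8.7 − 13.8) / (330 − 0) = -0.01545
Steepest decrease is along −∇f = (-0.01607 E, +0.01545 N) → northwest.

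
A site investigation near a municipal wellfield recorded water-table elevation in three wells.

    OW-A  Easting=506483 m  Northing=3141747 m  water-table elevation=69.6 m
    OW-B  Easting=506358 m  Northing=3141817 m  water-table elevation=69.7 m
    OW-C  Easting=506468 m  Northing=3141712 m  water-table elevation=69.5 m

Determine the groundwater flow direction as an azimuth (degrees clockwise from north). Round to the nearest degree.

Differences from OW-A: to OW-B (Δx, Δy, Δh) = (-125, 70, +0.1); to OW-C = (-15, -35, -0.1).
Solve a·Δx + b·Δy = Δh: det = (-125)·(-35) − (-15)·70 = 5425.
∂h/∂x = [(+0.1)·(-35) − (-0.1)·70] / 5425 = +0.0006452
∂h/∂y = [(-125)·(-0.1) − (-15)·(+0.1)] / 5425 = +0.002581
Flow direction (−∇h) has components (-0.0006452 E, -0.002581 N).
Azimuth = atan2(E, N) = atan2(-0.0006452, -0.002581) = 194.0° ≈ 194°.

194°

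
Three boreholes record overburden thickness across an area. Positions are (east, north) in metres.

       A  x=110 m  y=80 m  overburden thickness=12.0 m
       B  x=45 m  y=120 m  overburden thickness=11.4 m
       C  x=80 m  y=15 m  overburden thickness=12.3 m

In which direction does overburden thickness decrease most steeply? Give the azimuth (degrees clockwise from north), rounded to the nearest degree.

324°

With d = a·x + b·y + c and A as origin, the differences give:
  (-65)·a + 40·b = -0.6
  (-30)·a + (-65)·b = +0.3
Eliminate b (×(-65) and ×40, subtract): 5425·a = 27.00 → a = ∂d/∂x = +0.004977
Back-substitute: b = ∂d/∂y = -0.006912.
Steepest decrease is along −∇f: components (-0.004977 E, +0.006912 N).
Azimuth = atan2(-0.004977, +0.006912) = 324.2° ≈ 324°.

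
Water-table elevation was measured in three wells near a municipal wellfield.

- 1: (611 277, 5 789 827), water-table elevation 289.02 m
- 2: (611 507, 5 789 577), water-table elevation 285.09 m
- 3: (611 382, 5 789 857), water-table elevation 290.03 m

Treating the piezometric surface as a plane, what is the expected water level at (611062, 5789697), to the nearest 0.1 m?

285.6 m

With h = a·x + b·y + c and 1 as origin, the differences give:
  230·a + (-250)·b = -3.93
  105·a + 30·b = +1.01
Eliminate b (×30 and ×(-250), subtract): 33150·a = 134.600 → a = ∂h/∂x = +0.004060
Back-substitute: b = ∂h/∂y = +0.01946.
h(611062, 5789697) = 289.02 + (+0.004060)·(-215) + (+0.01946)·(-130) = 289.02 -0.873 -2.529 = 285.618 m.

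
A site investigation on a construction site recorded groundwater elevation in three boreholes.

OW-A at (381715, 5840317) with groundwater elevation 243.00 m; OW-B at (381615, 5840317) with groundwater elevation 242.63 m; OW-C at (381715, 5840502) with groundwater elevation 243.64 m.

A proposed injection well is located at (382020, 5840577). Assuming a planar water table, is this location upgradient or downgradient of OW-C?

upgradient

∂h/∂x = (242.63 − 243.00) / (381615 − 381715) = +0.003700
∂h/∂y = (243.64 − 243.00) / (5840502 − 5840317) = +0.003459
Head at (382020, 5840577) = 243.00 + (+0.003700)·(305) + (+0.003459)·(260) = 245.03 m.
That is higher than the 243.64 m at OW-C, so the point is upgradient.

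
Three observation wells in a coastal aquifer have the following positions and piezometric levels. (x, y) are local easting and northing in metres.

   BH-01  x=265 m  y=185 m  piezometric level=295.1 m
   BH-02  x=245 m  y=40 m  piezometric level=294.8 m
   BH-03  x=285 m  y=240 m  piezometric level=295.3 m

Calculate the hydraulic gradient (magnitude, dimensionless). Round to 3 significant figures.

0.00703

Differences from BH-01: to BH-02 (Δx, Δy, Δh) = (-20, -145, -0.3); to BH-03 = (20, 55, +0.2).
Solve a·Δx + b·Δy = Δh: det = (-20)·55 − 20·(-145) = 1800.
∂h/∂x = [(-0.3)·55 − (+0.2)·(-145)] / 1800 = +0.006944
∂h/∂y = [(-20)·(+0.2) − 20·(-0.3)] / 1800 = +0.001111
|∇h| = √(0.006944² + 0.001111²) = 0.007032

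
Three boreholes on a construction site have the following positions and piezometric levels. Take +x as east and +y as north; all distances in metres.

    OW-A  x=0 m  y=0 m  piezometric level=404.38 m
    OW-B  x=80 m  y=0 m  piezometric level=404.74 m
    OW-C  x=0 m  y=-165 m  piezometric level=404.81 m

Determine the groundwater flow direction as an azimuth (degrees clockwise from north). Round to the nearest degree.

∂h/∂x = (404.74 − 404.38) / (80 − 0) = +0.004500
∂h/∂y = (404.81 − 404.38) / (-165 − 0) = -0.002606
Flow direction (−∇h) has components (-0.004500 E, +0.002606 N).
Azimuth = atan2(E, N) = atan2(-0.004500, +0.002606) = 300.1° ≈ 300°.

300°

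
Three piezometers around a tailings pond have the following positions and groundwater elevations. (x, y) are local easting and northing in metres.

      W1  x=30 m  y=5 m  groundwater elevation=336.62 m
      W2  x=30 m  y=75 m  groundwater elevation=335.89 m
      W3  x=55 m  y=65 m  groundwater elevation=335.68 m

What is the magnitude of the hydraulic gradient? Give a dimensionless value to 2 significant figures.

0.016

Differences from W1: to W2 (Δx, Δy, Δh) = (0, 70, -0.73); to W3 = (25, 60, -0.94).
Solve a·Δx + b·Δy = Δh: det = 0·60 − 25·70 = -1750.
∂h/∂x = [(-0.73)·60 − (-0.94)·70] / -1750 = -0.01257
∂h/∂y = [0·(-0.94) − 25·(-0.73)] / -1750 = -0.01043
|∇h| = √(-0.01257² + -0.01043²) = 0.01633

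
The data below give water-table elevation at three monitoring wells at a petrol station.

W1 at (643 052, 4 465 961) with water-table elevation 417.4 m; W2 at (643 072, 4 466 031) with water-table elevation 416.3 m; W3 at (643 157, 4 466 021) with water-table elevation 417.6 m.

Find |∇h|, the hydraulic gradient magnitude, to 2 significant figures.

Taking W1 as reference: W2−W1 = (20, 70, -1.1); W3−W1 = (105, 60, +0.2).
Determinant of the coordinate differences = 20·60 − 105·70 = -6150.
∂h/∂x = [(-1.1)·60 − (+0.2)·70] / -6150 = +0.01301
∂h/∂y = [20·(+0.2) − 105·(-1.1)] / -6150 = -0.01943
|∇h| = √(0.01301² + -0.01943²) = 0.02338

0.023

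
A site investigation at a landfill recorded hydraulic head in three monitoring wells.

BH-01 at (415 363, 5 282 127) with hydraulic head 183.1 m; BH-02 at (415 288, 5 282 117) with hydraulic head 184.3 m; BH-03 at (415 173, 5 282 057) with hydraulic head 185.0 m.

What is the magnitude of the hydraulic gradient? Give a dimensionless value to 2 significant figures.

With h = a·x + b·y + c and BH-01 as origin, the differences give:
  (-75)·a + (-10)·b = +1.2
  (-190)·a + (-70)·b = +1.9
Eliminate b (×(-70) and ×(-10), subtract): 3350·a = -65.00 → a = ∂h/∂x = -0.01940
Back-substitute: b = ∂h/∂y = +0.02552.
|∇h| = √(-0.01940² + 0.02552²) = 0.03206

0.032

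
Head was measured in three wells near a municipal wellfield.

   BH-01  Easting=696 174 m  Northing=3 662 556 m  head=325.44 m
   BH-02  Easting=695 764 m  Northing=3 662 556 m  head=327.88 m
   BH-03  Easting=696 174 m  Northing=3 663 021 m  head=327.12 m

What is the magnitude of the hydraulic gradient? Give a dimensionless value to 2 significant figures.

∂h/∂x = (327.88 − 325.44) / (695764 − 696174) = -0.005951
∂h/∂y = (327.12 − 325.44) / (3663021 − 3662556) = +0.003613
|∇h| = √(-0.005951² + 0.003613²) = 0.006962

0.0070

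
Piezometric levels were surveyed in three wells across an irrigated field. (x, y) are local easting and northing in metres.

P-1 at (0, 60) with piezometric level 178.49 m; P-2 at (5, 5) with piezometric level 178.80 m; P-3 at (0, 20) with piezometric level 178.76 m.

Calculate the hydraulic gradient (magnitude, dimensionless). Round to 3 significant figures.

0.0140

Three-point gradient (reference P-1): Δ to P-2 = (5, -55, +0.31), Δ to P-3 = (0, -40, +0.27).
∂h/∂x = -0.01225, ∂h/∂y = -0.006750 (det = -200).
|∇h| = √(-0.01225² + -0.006750²) = 0.01399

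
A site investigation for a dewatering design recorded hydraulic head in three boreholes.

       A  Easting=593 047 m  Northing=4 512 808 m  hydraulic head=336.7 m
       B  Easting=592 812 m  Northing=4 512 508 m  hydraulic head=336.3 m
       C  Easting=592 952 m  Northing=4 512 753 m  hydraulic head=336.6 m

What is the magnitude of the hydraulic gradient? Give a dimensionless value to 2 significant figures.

0.0011

Differences from A: to B (Δx, Δy, Δh) = (-235, -300, -0.4); to C = (-95, -55, -0.1).
Solve a·Δx + b·Δy = Δh: det = (-235)·(-55) − (-95)·(-300) = -15575.
∂h/∂x = [(-0.4)·(-55) − (-0.1)·(-300)] / -15575 = +0.0005136
∂h/∂y = [(-235)·(-0.1) − (-95)·(-0.4)] / -15575 = +0.0009310
|∇h| = √(0.0005136² + 0.0009310²) = 0.001063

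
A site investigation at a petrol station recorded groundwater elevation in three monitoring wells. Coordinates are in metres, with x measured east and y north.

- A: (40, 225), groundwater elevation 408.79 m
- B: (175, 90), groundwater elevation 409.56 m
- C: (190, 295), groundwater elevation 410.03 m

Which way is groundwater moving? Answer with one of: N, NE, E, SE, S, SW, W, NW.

Taking A as reference: B−A = (135, -135, +0.77); C−A = (150, 70, +1.24).
Determinant of the coordinate differences = 135·70 − 150·(-135) = 29700.
∂h/∂x = [(+0.77)·70 − (+1.24)·(-135)] / 29700 = +0.007451
∂h/∂y = [135·(+1.24) − 150·(+0.77)] / 29700 = +0.001747
Flow = −∇h = (-0.007451 east, -0.001747 north), which points west.

W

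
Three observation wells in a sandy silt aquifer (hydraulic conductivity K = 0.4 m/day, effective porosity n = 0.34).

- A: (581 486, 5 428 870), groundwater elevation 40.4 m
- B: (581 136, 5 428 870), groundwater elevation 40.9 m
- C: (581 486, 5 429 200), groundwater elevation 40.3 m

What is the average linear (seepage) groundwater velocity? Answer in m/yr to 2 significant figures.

0.63 m/yr

∂h/∂x = (40.9 − 40.4) / (581136 − 581486) = -0.001429
∂h/∂y = (40.3 − 40.4) / (5429200 − 5428870) = -0.0003030
|∇h| = √(-0.001429² + -0.0003030²) = 0.001461
Seepage velocity v = K·i/n = 0.4 × 0.001461 / 0.34 = 0.001719 m/day = 0.6279 m/yr.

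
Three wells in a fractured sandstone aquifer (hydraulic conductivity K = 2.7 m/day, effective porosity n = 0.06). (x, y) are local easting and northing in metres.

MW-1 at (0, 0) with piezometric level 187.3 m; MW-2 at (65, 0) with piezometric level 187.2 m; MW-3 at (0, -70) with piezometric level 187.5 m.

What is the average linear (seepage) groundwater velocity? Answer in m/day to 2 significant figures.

0.15 m/day

∂h/∂x = (187.2 − 187.3) / (65 − 0) = -0.001538
∂h/∂y = (187.5 − 187.3) / (-70 − 0) = -0.002857
|∇h| = √(-0.001538² + -0.002857²) = 0.003245
Seepage velocity v = K·i/n = 2.7 × 0.003245 / 0.06 = 0.146 m/day.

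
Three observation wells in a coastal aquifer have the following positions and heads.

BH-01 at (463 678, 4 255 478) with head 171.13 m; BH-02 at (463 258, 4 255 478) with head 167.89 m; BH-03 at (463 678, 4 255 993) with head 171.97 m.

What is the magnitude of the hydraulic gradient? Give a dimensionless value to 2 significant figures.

0.0079

∂h/∂x = (167.89 − 171.13) / (463258 − 463678) = +0.007714
∂h/∂y = (171.97 − 171.13) / (4255993 − 4255478) = +0.001631
|∇h| = √(0.007714² + 0.001631²) = 0.007885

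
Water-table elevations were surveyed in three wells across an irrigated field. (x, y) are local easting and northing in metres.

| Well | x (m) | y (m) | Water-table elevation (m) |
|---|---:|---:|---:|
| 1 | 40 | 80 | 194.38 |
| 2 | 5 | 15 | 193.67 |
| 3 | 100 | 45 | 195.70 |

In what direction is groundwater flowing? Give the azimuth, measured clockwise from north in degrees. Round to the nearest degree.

With h = a·x + b·y + c and 1 as origin, the differences give:
  (-35)·a + (-65)·b = -0.71
  60·a + (-35)·b = +1.32
Eliminate b (×(-35) and ×(-65), subtract): 5125·a = 110.650 → a = ∂h/∂x = +0.02159
Back-substitute: b = ∂h/∂y = -0.0007024.
Flow direction (−∇h) has components (-0.02159 E, +0.0007024 N).
Azimuth = atan2(E, N) = atan2(-0.02159, +0.0007024) = 271.9° ≈ 272°.

272°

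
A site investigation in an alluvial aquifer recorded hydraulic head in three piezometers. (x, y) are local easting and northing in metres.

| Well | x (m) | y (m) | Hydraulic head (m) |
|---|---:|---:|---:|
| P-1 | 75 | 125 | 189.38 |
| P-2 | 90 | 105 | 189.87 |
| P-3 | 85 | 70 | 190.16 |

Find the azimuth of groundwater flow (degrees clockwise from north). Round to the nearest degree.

With h = a·x + b·y + c and P-1 as origin, the differences give:
  15·a + (-20)·b = +0.49
  10·a + (-55)·b = +0.78
Eliminate b (×(-55) and ×(-20), subtract): -625·a = -11.350 → a = ∂h/∂x = +0.01816
Back-substitute: b = ∂h/∂y = -0.01088.
Flow direction (−∇h) has components (-0.01816 E, +0.01088 N).
Azimuth = atan2(E, N) = atan2(-0.01816, +0.01088) = 300.9° ≈ 301°.

301°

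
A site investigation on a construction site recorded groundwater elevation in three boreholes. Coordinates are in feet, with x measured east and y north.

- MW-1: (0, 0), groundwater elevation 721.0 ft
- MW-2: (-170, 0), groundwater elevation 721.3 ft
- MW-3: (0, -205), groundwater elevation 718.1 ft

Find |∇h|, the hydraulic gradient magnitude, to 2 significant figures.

∂h/∂x = (721.3 − 721.0) / (-170 − 0) = -0.001765
∂h/∂y = (718.1 − 721.0) / (-205 − 0) = +0.01415
|∇h| = √(-0.001765² + 0.01415²) = 0.01426

0.014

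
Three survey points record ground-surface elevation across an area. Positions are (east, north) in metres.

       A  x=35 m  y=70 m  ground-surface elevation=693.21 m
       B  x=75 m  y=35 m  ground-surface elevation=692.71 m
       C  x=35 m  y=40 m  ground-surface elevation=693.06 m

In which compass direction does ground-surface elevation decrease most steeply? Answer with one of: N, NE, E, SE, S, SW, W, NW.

With z = a·x + b·y + c and A as origin, the differences give:
  40·a + (-35)·b = -0.50
  0·a + (-30)·b = -0.15
Eliminate b (×(-30) and ×(-35), subtract): -1200·a = 9.750 → a = ∂z/∂x = -0.008125
Back-substitute: b = ∂z/∂y = +0.005000.
Steepest decrease is along −∇f = (+0.008125 E, -0.005000 N) → southeast.

SE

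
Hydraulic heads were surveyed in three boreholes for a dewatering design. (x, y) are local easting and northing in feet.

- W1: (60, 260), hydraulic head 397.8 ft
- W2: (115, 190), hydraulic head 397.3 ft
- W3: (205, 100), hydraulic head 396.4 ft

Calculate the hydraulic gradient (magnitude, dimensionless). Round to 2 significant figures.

0.014

With h = a·x + b·y + c and W1 as origin, the differences give:
  55·a + (-70)·b = -0.5
  145·a + (-160)·b = -1.4
Eliminate b (×(-160) and ×(-70), subtract): 1350·a = -18.00 → a = ∂h/∂x = -0.01333
Back-substitute: b = ∂h/∂y = -0.003333.
|∇h| = √(-0.01333² + -0.003333²) = 0.01374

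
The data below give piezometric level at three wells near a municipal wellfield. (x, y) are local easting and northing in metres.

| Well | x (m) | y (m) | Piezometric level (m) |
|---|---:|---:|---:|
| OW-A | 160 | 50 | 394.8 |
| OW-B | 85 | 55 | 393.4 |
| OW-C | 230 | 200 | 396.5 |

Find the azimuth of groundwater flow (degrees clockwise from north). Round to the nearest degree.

262°

Taking OW-A as reference: OW-B−OW-A = (-75, 5, -1.4); OW-C−OW-A = (70, 150, +1.7).
Determinant of the coordinate differences = (-75)·150 − 70·5 = -11600.
∂h/∂x = [(-1.4)·150 − (+1.7)·5] / -11600 = +0.01884
∂h/∂y = [(-75)·(+1.7) − 70·(-1.4)] / -11600 = +0.002543
Flow direction (−∇h) has components (-0.01884 E, -0.002543 N).
Azimuth = atan2(E, N) = atan2(-0.01884, -0.002543) = 262.3° ≈ 262°.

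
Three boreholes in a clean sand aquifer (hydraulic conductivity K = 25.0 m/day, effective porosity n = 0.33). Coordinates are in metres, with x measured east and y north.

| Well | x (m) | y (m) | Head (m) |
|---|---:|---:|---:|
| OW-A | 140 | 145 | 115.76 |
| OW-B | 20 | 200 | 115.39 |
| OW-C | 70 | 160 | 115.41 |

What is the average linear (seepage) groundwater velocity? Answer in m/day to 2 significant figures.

With h = a·x + b·y + c and OW-A as origin, the differences give:
  (-120)·a + 55·b = -0.37
  (-70)·a + 15·b = -0.35
Eliminate b (×15 and ×55, subtract): 2050·a = 13.700 → a = ∂h/∂x = +0.006683
Back-substitute: b = ∂h/∂y = +0.007854.
|∇h| = √(0.006683² + 0.007854²) = 0.01031
Seepage velocity v = K·i/n = 25.0 × 0.01031 / 0.33 = 0.7811 m/day.

0.78 m/day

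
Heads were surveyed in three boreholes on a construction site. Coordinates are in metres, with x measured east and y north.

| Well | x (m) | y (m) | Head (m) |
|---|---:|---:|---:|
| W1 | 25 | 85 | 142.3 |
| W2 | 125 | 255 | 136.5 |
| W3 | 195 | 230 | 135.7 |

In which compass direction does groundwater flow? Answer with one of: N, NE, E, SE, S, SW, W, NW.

Three-point gradient (reference W1): Δ to W2 = (100, 170, -5.8), Δ to W3 = (170, 145, -6.6).
∂h/∂x = -0.01951, ∂h/∂y = -0.02264 (det = -14400).
Flow = −∇h = (+0.01951 east, +0.02264 north), which points northeast.

NE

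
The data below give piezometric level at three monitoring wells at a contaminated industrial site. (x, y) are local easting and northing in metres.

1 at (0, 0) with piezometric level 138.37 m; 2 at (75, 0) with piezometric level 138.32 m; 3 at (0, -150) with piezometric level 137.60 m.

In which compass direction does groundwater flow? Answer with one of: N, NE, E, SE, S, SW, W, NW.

∂h/∂x = (138.32 − 138.37) / (75 − 0) = -0.0006667
∂h/∂y = (137.60 − 138.37) / (-150 − 0) = +0.005133
Flow = −∇h = (+0.0006667 east, -0.005133 north), which points south.

S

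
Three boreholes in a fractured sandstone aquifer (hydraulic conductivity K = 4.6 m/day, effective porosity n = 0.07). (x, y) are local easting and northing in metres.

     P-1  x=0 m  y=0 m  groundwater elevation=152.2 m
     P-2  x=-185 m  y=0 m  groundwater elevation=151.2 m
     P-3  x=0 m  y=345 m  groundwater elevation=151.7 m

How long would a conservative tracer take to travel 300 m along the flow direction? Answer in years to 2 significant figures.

2.2 years

∂h/∂x = (151.2 − 152.2) / (-185 − 0) = +0.005405
∂h/∂y = (151.7 − 152.2) / (345 − 0) = -0.001449
|∇h| = √(0.005405² + -0.001449²) = 0.005596
Seepage velocity v = K·i/n = 4.6 × 0.005596 / 0.07 = 0.3677 m/day.
t = 300 / 0.3677 = 815.9 days = 2.23 years.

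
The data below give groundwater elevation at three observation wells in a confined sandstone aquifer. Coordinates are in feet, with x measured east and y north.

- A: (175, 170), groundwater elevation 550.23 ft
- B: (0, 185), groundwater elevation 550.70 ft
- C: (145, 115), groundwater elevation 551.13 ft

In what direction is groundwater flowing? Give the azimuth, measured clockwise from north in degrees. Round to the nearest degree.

With h = a·x + b·y + c and A as origin, the differences give:
  (-175)·a + 15·b = +0.47
  (-30)·a + (-55)·b = +0.90
Eliminate b (×(-55) and ×15, subtract): 10075·a = -39.350 → a = ∂h/∂x = -0.003906
Back-substitute: b = ∂h/∂y = -0.01423.
Flow direction (−∇h) has components (+0.003906 E, +0.01423 N).
Azimuth = atan2(E, N) = atan2(+0.003906, +0.01423) = 15.3° ≈ 015°.

015°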